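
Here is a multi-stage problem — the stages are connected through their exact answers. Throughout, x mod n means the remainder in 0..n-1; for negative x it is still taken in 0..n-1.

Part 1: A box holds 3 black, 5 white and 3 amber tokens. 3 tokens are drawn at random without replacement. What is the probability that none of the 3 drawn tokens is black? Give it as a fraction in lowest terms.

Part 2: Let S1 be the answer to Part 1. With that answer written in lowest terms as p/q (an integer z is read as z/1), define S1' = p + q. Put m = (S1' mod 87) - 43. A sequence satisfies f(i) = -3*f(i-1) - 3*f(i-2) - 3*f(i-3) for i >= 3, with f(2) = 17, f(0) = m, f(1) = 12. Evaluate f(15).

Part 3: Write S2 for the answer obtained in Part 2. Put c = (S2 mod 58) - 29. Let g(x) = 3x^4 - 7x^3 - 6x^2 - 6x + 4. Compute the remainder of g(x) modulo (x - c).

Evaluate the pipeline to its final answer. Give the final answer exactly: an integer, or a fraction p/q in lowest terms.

894964

Part 1: total draws C(11,3) = 165; favorable C(8,3) = 56; P = 56/165; answer 56/165
Part 2: S1 = 56/165; threaded value p + q = 221; m = 4; f(3) = -3*(17) - 3*(12) - 3*(4) = -99; iterating: f(3)=-99, f(4)=210, f(5)=-384, f(6)=819, f(7)=-1935, f(8)=4500, f(9)=-10152, f(10)=22761, f(11)=-51327, f(12)=116154, f(13)=-262764, f(14)=593811, f(15)=-1341603; answer -1341603
Part 3: S2 = -1341603; c = 24; remainder = value at the root: 3*(24)^4 - 7*(24)^3 - 6*(24)^2 - 6*(24)^1 + 4 = (995328) + (-96768) + (-3456) + (-144) + (4) = 894964; answer 894964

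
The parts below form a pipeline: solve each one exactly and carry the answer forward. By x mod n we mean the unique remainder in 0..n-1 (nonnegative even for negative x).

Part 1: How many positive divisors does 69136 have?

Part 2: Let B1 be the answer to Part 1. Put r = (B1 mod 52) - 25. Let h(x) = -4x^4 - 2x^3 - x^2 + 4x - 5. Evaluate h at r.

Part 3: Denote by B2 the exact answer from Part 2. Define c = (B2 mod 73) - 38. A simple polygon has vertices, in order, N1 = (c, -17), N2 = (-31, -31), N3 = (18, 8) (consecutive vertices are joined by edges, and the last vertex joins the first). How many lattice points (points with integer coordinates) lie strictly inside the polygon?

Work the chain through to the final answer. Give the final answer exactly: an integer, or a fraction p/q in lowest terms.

220

Part 1: 69136 = 2^4 * 29 * 149; number of divisors = (4+1) * (1+1) * (1+1) = 20; answer 20
Part 2: B1 = 20; r = -5; -4*(-5)^4 - 2*(-5)^3 - 1*(-5)^2 + 4*(-5)^1 - 5 = (-2500) + (250) + (-25) + (-20) + (-5) = -2300; answer -2300
Part 3: B2 = -2300; c = -2; cross terms: (-2*-31 - -31*-17)=-465, (-31*8 - 18*-31)=310, (18*-17 - -2*8)=-290; twice the area = |-445| = 445; area = 445/2; boundary points = 1 + 1 + 5 = 7; strictly interior points = area - boundary/2 + 1 = 220; answer 220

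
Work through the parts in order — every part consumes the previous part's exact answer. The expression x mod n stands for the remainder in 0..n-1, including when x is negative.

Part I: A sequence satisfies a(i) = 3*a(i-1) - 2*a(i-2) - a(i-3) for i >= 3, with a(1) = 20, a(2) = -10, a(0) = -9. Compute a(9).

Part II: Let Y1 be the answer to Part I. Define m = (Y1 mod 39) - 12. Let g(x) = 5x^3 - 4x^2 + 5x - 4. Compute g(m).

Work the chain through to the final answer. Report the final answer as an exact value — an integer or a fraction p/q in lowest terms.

Part I: a(3) = 3*(-10) - 2*(20) - 1*(-9) = -61; iterating: a(3)=-61, a(4)=-183, a(5)=-417, a(6)=-824, a(7)=-1455, a(8)=-2300, a(9)=-3166; answer -3166
Part II: Y1 = -3166; m = 20; 5*(20)^3 - 4*(20)^2 + 5*(20)^1 - 4 = (40000) + (-1600) + (100) + (-4) = 38496; answer 38496

38496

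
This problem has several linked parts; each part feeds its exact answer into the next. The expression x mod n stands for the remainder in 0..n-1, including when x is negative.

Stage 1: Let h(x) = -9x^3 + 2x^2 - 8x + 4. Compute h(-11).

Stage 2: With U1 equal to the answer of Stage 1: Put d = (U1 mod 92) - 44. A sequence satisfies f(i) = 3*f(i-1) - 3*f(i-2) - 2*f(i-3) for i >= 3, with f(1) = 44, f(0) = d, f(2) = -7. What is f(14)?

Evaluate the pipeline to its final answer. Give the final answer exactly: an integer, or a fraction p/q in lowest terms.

Stage 1: -9*(-11)^3 + 2*(-11)^2 - 8*(-11)^1 + 4 = (11979) + (242) + (88) + (4) = 12313; answer 12313
Stage 2: U1 = 12313; d = 33; f(3) = 3*(-7) - 3*(44) - 2*(33) = -219; iterating: f(3)=-219, f(4)=-724, f(5)=-1501, f(6)=-1893, f(7)=272, f(8)=9497, f(9)=31461, f(10)=65348, f(11)=82667, f(12)=-10965, f(13)=-411592, f(14)=-1367215; answer -1367215

-1367215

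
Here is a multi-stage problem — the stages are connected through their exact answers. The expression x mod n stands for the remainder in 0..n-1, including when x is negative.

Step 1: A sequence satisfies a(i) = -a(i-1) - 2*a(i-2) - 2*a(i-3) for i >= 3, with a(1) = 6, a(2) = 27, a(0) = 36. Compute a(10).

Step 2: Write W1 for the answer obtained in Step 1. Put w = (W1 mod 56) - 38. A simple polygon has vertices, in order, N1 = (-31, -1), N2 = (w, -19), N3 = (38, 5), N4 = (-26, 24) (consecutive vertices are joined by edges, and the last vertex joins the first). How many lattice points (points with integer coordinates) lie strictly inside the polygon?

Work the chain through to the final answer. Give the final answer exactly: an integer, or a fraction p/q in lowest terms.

Step 1: a(3) = -1*(27) - 2*(6) - 2*(36) = -111; iterating: a(3)=-111, a(4)=45, a(5)=123, a(6)=9, a(7)=-345, a(8)=81, a(9)=591, a(10)=-63; answer -63
Step 2: W1 = -63; w = 11; cross terms: (-31*-19 - 11*-1)=600, (11*5 - 38*-19)=777, (38*24 - -26*5)=1042, (-26*-1 - -31*24)=770; twice the area = |3189| = 3189; area = 3189/2; boundary points = 6 + 3 + 1 + 5 = 15; strictly interior points = area - boundary/2 + 1 = 1588; answer 1588

1588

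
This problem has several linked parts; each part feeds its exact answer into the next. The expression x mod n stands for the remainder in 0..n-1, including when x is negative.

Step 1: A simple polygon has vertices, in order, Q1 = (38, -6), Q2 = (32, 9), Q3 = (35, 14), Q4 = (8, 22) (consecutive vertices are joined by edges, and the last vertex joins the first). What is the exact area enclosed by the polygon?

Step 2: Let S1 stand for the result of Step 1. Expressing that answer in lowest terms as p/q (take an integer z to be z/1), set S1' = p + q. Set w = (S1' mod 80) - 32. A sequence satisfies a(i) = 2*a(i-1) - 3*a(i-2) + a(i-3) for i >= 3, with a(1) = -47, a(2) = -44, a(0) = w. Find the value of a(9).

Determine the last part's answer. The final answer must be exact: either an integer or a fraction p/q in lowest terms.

608

Step 1: cross terms: (38*9 - 32*-6)=534, (32*14 - 35*9)=133, (35*22 - 8*14)=658, (8*-6 - 38*22)=-884; twice the area = |441| = 441; area = 441/2; answer 441/2
Step 2: S1 = 441/2; threaded value p + q = 443; w = 11; a(3) = 2*(-44) - 3*(-47) + 1*(11) = 64; iterating: a(3)=64, a(4)=213, a(5)=190, a(6)=-195, a(7)=-747, a(8)=-719, a(9)=608; answer 608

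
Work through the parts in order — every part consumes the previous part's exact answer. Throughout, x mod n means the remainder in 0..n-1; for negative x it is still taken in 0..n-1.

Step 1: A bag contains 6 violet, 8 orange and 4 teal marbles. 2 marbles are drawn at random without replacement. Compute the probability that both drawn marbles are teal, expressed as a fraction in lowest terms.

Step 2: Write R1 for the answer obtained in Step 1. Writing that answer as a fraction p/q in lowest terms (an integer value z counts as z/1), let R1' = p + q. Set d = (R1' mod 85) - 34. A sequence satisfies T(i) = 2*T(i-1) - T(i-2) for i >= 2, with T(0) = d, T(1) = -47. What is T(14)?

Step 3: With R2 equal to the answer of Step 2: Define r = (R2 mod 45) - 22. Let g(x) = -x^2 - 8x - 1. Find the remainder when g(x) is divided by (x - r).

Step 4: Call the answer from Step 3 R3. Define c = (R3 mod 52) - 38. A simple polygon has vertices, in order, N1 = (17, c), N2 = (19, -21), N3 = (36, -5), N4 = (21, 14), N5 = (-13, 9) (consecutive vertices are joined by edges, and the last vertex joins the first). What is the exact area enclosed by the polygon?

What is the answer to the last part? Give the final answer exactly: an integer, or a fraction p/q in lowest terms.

Step 1: total draws C(18,2) = 153; favorable C(4,2) = 6; P = 2/51; answer 2/51
Step 2: R1 = 2/51; threaded value p + q = 53; d = 19; T(2) = 2*(-47) - 1*(19) = -113; iterating: T(2)=-113, T(3)=-179, T(4)=-245, T(5)=-311, T(6)=-377, T(7)=-443, T(8)=-509, T(9)=-575, T(10)=-641, T(11)=-707, T(12)=-773, T(13)=-839, T(14)=-905; answer -905
Step 3: R2 = -905; r = 18; remainder = value at the root: -1*(18)^2 - 8*(18)^1 - 1 = (-324) + (-144) + (-1) = -469; answer -469
Step 4: R3 = -469; c = 13; cross terms: (17*-21 - 19*13)=-604, (19*-5 - 36*-21)=661, (36*14 - 21*-5)=609, (21*9 - -13*14)=371, (-13*13 - 17*9)=-322; twice the area = |715| = 715; area = 715/2; answer 715/2

715/2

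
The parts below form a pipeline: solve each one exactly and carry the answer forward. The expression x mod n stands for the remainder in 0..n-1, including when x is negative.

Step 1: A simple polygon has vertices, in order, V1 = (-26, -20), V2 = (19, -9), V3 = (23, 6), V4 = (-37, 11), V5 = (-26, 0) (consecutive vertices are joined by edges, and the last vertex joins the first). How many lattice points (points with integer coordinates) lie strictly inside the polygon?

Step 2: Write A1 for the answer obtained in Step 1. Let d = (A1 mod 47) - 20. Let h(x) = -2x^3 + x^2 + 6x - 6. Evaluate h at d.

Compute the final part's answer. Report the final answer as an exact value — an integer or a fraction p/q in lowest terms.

2711

Step 1: cross terms: (-26*-9 - 19*-20)=614, (19*6 - 23*-9)=321, (23*11 - -37*6)=475, (-37*0 - -26*11)=286, (-26*-20 - -26*0)=520; twice the area = |2216| = 2216; area = 1108; boundary points = 1 + 1 + 5 + 11 + 20 = 38; strictly interior points = area - boundary/2 + 1 = 1090; answer 1090
Step 2: A1 = 1090; d = -11; -2*(-11)^3 + 1*(-11)^2 + 6*(-11)^1 - 6 = (2662) + (121) + (-66) + (-6) = 2711; answer 2711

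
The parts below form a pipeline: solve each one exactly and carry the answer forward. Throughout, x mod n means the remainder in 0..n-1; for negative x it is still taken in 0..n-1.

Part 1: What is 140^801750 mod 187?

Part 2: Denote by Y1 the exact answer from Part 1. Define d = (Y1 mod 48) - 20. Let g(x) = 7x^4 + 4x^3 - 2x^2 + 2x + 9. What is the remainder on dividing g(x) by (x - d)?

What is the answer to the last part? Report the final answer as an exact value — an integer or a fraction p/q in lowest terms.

8

Part 1: squarings mod 187: 140^1=140, 140^2=152, 140^4=103, 140^8=137, 140^16=69, 140^32=86, 140^64=103, 140^128=137, 140^256=69, 140^512=86, 140^1024=103, 140^2048=137, 140^4096=69, 140^8192=86, 140^16384=103, 140^32768=137, 140^65536=69, 140^131072=86, 140^262144=103, 140^524288=137; 140^801750 = 140^2 * 140^4 * 140^16 * 140^64 * 140^128 * 140^256 * 140^512 * 140^2048 * 140^4096 * 140^8192 * 140^262144 * 140^524288 = 67 (mod 187); answer 67
Part 2: Y1 = 67; d = -1; remainder = value at the root: 7*(-1)^4 + 4*(-1)^3 - 2*(-1)^2 + 2*(-1)^1 + 9 = (7) + (-4) + (-2) + (-2) + (9) = 8; answer 8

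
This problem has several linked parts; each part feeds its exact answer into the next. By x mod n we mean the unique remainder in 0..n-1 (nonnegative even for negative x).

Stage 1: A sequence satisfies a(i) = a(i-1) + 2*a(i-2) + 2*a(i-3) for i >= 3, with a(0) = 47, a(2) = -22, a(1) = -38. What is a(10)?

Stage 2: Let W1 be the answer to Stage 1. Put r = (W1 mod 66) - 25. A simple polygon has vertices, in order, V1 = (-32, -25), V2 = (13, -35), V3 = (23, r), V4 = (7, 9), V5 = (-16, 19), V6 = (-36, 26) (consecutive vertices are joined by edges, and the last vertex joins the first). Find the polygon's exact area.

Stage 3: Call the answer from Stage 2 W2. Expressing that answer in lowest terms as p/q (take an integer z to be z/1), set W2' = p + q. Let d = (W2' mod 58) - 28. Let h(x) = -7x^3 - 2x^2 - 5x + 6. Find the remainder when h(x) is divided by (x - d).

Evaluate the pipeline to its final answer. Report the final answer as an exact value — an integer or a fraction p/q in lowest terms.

47392

Stage 1: a(3) = 1*(-22) + 2*(-38) + 2*(47) = -4; iterating: a(3)=-4, a(4)=-124, a(5)=-176, a(6)=-432, a(7)=-1032, a(8)=-2248, a(9)=-5176, a(10)=-11736; answer -11736
Stage 2: W1 = -11736; r = -13; cross terms: (-32*-35 - 13*-25)=1445, (13*-13 - 23*-35)=636, (23*9 - 7*-13)=298, (7*19 - -16*9)=277, (-16*26 - -36*19)=268, (-36*-25 - -32*26)=1732; twice the area = |4656| = 4656; area = 2328; answer 2328
Stage 3: W2 = 2328; threaded value p + q = 2329; d = -19; remainder = value at the root: -7*(-19)^3 - 2*(-19)^2 - 5*(-19)^1 + 6 = (48013) + (-722) + (95) + (6) = 47392; answer 47392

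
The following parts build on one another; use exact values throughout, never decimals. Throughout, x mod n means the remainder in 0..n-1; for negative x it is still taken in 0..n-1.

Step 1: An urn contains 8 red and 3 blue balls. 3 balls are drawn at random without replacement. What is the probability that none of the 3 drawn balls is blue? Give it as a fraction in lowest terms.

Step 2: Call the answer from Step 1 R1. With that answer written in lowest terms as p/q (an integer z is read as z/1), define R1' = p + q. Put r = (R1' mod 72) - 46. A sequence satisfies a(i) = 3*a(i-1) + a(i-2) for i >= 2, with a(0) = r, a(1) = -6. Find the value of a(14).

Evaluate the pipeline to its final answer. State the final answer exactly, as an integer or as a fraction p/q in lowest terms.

-93859619

Step 1: total draws C(11,3) = 165; favorable C(8,3) = 56; P = 56/165; answer 56/165
Step 2: R1 = 56/165; threaded value p + q = 221; r = -41; a(2) = 3*(-6) + 1*(-41) = -59; iterating: a(2)=-59, a(3)=-183, a(4)=-608, a(5)=-2007, a(6)=-6629, a(7)=-21894, a(8)=-72311, a(9)=-238827, a(10)=-788792, a(11)=-2605203, a(12)=-8604401, a(13)=-28418406, a(14)=-93859619; answer -93859619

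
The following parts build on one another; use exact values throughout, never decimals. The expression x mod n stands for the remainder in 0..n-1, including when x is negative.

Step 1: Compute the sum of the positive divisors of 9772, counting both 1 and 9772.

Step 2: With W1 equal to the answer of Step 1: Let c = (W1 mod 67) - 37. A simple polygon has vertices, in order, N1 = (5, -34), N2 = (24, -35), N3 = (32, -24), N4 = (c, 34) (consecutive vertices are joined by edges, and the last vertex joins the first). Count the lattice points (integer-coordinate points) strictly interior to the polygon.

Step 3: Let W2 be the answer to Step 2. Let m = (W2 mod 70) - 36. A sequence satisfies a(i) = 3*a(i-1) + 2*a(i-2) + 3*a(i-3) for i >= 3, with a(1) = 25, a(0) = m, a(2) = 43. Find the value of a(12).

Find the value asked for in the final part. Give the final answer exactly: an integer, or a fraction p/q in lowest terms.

Step 1: 9772 = 2^2 * 7 * 349; sigma = (1 + 2 + 4) * (1 + 7) * (1 + 349) = 7 * 8 * 350 = 19600; answer 19600
Step 2: W1 = 19600; c = -1; cross terms: (5*-35 - 24*-34)=641, (24*-24 - 32*-35)=544, (32*34 - -1*-24)=1064, (-1*-34 - 5*34)=-136; twice the area = |2113| = 2113; area = 2113/2; boundary points = 1 + 1 + 1 + 2 = 5; strictly interior points = area - boundary/2 + 1 = 1055; answer 1055
Step 3: W2 = 1055; m = -31; a(3) = 3*(43) + 2*(25) + 3*(-31) = 86; iterating: a(3)=86, a(4)=419, a(5)=1558, a(6)=5770, a(7)=21683, a(8)=81263, a(9)=304465, a(10)=1140970, a(11)=4275629, a(12)=16022222; answer 16022222

16022222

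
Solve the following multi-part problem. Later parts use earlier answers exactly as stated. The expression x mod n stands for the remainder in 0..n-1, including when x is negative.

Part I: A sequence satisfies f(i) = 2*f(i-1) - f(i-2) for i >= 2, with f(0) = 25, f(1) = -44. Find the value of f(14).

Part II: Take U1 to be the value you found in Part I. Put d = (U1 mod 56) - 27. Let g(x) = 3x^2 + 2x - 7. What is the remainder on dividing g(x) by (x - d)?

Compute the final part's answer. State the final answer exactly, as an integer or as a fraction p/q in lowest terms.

729

Part I: f(2) = 2*(-44) - 1*(25) = -113; iterating: f(2)=-113, f(3)=-182, f(4)=-251, f(5)=-320, f(6)=-389, f(7)=-458, f(8)=-527, f(9)=-596, f(10)=-665, f(11)=-734, f(12)=-803, f(13)=-872, f(14)=-941; answer -941
Part II: U1 = -941; d = -16; remainder = value at the root: 3*(-16)^2 + 2*(-16)^1 - 7 = (768) + (-32) + (-7) = 729; answer 729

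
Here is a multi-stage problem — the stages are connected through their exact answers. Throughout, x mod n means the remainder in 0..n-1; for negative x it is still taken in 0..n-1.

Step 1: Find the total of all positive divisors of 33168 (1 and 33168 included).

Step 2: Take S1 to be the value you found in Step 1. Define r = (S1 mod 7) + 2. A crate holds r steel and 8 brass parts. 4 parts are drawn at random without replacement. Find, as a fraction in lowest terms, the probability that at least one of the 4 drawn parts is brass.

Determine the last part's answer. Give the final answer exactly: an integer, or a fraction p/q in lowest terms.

494/495

Step 1: 33168 = 2^4 * 3 * 691; sigma = (1 + 2 + 4 + 8 + 16) * (1 + 3) * (1 + 691) = 31 * 4 * 692 = 85808; answer 85808
Step 2: S1 = 85808; r = 4; total draws C(12,4) = 495; complement C(4,4) = 1; favorable 495 - 1 = 494; P = 494/495; answer 494/495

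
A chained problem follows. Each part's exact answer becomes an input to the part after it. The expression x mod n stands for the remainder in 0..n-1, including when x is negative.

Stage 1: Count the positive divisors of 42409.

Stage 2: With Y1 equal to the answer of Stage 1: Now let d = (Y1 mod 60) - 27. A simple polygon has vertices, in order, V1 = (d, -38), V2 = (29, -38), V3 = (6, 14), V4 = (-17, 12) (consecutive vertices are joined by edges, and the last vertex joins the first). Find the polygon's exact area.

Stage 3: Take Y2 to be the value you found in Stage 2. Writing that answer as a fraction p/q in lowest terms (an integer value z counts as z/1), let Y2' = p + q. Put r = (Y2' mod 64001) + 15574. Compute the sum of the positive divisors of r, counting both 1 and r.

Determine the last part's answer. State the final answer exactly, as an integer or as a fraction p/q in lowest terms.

Stage 1: 42409 is prime, so its only divisors are 1 and 42409; count = 2; answer 2
Stage 2: Y1 = 2; d = -25; cross terms: (-25*-38 - 29*-38)=2052, (29*14 - 6*-38)=634, (6*12 - -17*14)=310, (-17*-38 - -25*12)=946; twice the area = |3942| = 3942; area = 1971; answer 1971
Stage 3: Y2 = 1971; threaded value p + q = 1972; r = 17546; 17546 = 2 * 31 * 283; sigma = (1 + 2) * (1 + 31) * (1 + 283) = 3 * 32 * 284 = 27264; answer 27264

27264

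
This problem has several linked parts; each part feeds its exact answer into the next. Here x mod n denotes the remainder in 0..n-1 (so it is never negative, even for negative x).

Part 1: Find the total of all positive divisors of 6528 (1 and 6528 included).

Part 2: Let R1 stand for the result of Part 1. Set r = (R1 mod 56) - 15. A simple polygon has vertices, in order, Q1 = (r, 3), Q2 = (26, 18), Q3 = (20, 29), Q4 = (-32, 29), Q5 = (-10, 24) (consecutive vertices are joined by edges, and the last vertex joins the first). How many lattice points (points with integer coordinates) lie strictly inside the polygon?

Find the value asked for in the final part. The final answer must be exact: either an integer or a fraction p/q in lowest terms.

Part 1: 6528 = 2^7 * 3 * 17; sigma = (1 + 2 + 4 + 8 + 16 + 32 + 64 + 128) * (1 + 3) * (1 + 17) = 255 * 4 * 18 = 18360; answer 18360
Part 2: R1 = 18360; r = 33; cross terms: (33*18 - 26*3)=516, (26*29 - 20*18)=394, (20*29 - -32*29)=1508, (-32*24 - -10*29)=-478, (-10*3 - 33*24)=-822; twice the area = |1118| = 1118; area = 559; boundary points = 1 + 1 + 52 + 1 + 1 = 56; strictly interior points = area - boundary/2 + 1 = 532; answer 532

532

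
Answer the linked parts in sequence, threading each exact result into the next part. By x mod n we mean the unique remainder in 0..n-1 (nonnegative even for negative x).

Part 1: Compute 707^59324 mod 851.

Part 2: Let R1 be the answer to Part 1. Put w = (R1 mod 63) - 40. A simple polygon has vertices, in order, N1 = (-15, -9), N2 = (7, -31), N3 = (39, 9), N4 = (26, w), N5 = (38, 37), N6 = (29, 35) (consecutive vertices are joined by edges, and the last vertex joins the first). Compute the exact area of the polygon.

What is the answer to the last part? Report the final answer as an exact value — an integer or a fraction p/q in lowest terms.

1523

Part 1: squarings mod 851: 707^1=707, 707^2=312, 707^4=330, 707^8=823, 707^16=784, 707^32=234, 707^64=292, 707^128=164, 707^256=515, 707^512=564, 707^1024=673, 707^2048=197, 707^4096=514, 707^8192=386, 707^16384=71, 707^32768=786; 707^59324 = 707^4 * 707^8 * 707^16 * 707^32 * 707^128 * 707^256 * 707^512 * 707^1024 * 707^8192 * 707^16384 * 707^32768 = 604 (mod 851); answer 604
Part 2: R1 = 604; w = -3; cross terms: (-15*-31 - 7*-9)=528, (7*9 - 39*-31)=1272, (39*-3 - 26*9)=-351, (26*37 - 38*-3)=1076, (38*35 - 29*37)=257, (29*-9 - -15*35)=264; twice the area = |3046| = 3046; area = 1523; answer 1523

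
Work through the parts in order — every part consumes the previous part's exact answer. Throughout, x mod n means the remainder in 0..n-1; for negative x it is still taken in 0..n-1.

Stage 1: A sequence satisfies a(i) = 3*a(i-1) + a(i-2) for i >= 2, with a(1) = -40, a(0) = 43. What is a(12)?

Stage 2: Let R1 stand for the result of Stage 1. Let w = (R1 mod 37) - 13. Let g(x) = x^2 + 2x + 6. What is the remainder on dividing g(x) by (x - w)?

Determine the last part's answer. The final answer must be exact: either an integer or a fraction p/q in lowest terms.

Stage 1: a(2) = 3*(-40) + 1*(43) = -77; iterating: a(2)=-77, a(3)=-271, a(4)=-890, a(5)=-2941, a(6)=-9713, a(7)=-32080, a(8)=-105953, a(9)=-349939, a(10)=-1155770, a(11)=-3817249, a(12)=-12607517; answer -12607517
Stage 2: R1 = -12607517; w = -2; remainder = value at the root: 1*(-2)^2 + 2*(-2)^1 + 6 = (4) + (-4) + (6) = 6; answer 6

6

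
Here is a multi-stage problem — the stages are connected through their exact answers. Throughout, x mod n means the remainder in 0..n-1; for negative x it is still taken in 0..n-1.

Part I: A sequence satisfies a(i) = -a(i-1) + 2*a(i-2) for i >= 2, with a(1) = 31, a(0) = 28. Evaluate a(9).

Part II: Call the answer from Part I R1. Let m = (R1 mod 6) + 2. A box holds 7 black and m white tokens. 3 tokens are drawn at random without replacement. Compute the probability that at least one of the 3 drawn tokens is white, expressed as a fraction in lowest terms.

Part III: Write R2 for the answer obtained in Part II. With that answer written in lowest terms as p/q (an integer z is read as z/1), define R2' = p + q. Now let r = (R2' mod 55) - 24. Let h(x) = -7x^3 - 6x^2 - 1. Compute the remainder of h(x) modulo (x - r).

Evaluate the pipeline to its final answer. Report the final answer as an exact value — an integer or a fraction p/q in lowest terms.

Part I: a(2) = -1*(31) + 2*(28) = 25; iterating: a(2)=25, a(3)=37, a(4)=13, a(5)=61, a(6)=-35, a(7)=157, a(8)=-227, a(9)=541; answer 541
Part II: R1 = 541; m = 3; total draws C(10,3) = 120; complement C(7,3) = 35; favorable 120 - 35 = 85; P = 17/24; answer 17/24
Part III: R2 = 17/24; threaded value p + q = 41; r = 17; remainder = value at the root: -7*(17)^3 - 6*(17)^2 - 1 = (-34391) + (-1734) + (-1) = -36126; answer -36126

-36126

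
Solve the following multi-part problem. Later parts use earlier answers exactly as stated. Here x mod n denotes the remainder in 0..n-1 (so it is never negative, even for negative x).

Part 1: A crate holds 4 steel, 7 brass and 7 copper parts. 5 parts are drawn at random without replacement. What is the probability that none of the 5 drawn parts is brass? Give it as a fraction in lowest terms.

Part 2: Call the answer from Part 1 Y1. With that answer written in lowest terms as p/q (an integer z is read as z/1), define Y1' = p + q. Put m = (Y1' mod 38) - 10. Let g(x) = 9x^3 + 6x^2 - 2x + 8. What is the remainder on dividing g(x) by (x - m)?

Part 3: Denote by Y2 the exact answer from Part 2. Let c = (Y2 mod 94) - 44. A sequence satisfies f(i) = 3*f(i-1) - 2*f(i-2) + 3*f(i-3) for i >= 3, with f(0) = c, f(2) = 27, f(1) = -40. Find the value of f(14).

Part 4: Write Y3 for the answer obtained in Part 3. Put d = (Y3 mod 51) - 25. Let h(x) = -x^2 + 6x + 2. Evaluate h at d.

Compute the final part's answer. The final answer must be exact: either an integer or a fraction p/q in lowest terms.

Part 1: total draws C(18,5) = 8568; favorable C(11,5) = 462; P = 11/204; answer 11/204
Part 2: Y1 = 11/204; threaded value p + q = 215; m = 15; remainder = value at the root: 9*(15)^3 + 6*(15)^2 - 2*(15)^1 + 8 = (30375) + (1350) + (-30) + (8) = 31703; answer 31703
Part 3: Y2 = 31703; c = -19; f(3) = 3*(27) - 2*(-40) + 3*(-19) = 104; iterating: f(3)=104, f(4)=138, f(5)=287, f(6)=897, f(7)=2531, f(8)=6660, f(9)=17609, f(10)=47100, f(11)=126062, f(12)=336813, f(13)=899615, f(14)=2403405; answer 2403405
Part 4: Y3 = 2403405; d = 5; -1*(5)^2 + 6*(5)^1 + 2 = (-25) + (30) + (2) = 7; answer 7

7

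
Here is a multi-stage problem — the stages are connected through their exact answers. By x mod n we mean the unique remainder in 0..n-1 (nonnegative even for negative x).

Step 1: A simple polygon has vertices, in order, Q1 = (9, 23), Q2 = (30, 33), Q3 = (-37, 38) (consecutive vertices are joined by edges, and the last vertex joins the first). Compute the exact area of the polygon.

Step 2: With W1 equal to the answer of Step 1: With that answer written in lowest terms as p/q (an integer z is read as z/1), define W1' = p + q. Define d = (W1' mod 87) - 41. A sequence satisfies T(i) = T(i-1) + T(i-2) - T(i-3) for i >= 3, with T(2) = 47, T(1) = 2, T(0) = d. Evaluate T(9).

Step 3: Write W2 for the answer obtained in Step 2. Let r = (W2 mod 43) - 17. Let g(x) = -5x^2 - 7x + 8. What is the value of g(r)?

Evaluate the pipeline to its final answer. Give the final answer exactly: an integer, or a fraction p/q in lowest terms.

-928

Step 1: cross terms: (9*33 - 30*23)=-393, (30*38 - -37*33)=2361, (-37*23 - 9*38)=-1193; twice the area = |775| = 775; area = 775/2; answer 775/2
Step 2: W1 = 775/2; threaded value p + q = 777; d = 40; T(3) = 1*(47) + 1*(2) - 1*(40) = 9; iterating: T(3)=9, T(4)=54, T(5)=16, T(6)=61, T(7)=23, T(8)=68, T(9)=30; answer 30
Step 3: W2 = 30; r = 13; -5*(13)^2 - 7*(13)^1 + 8 = (-845) + (-91) + (8) = -928; answer -928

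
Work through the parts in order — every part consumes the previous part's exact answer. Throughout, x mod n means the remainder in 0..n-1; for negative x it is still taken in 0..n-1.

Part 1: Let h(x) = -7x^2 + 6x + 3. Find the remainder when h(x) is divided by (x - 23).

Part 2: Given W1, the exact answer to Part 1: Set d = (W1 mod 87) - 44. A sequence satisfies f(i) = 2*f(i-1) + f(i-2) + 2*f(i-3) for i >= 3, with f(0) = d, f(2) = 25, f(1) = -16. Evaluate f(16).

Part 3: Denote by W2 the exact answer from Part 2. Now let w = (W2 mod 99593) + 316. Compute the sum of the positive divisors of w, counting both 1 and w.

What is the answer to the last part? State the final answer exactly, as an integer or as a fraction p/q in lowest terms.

Part 1: remainder = value at the root: -7*(23)^2 + 6*(23)^1 + 3 = (-3703) + (138) + (3) = -3562; answer -3562
Part 2: W1 = -3562; d = -39; f(3) = 2*(25) + 1*(-16) + 2*(-39) = -44; iterating: f(3)=-44, f(4)=-95, f(5)=-184, f(6)=-551, f(7)=-1476, f(8)=-3871, f(9)=-10320, f(10)=-27463, f(11)=-72988, f(12)=-194079, f(13)=-516072, f(14)=-1372199, f(15)=-3648628, f(16)=-9701599; answer -9701599
Part 3: W2 = -9701599; w = 58831; 58831 is prime, so its only divisors are 1 and 58831; sigma = 1 + 58831 = 58832; answer 58832

58832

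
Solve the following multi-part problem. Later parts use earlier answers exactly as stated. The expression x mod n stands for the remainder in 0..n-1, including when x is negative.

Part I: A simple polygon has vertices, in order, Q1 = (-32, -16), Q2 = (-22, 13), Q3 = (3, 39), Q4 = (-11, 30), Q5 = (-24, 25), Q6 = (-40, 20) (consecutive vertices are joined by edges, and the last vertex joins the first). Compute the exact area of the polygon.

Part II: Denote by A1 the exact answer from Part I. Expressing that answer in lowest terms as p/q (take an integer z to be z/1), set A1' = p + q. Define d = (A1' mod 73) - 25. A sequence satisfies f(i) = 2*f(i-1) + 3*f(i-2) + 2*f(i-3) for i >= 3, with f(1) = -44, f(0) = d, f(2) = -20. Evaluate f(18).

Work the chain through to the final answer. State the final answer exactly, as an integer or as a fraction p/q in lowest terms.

-5517905096

Part I: cross terms: (-32*13 - -22*-16)=-768, (-22*39 - 3*13)=-897, (3*30 - -11*39)=519, (-11*25 - -24*30)=445, (-24*20 - -40*25)=520, (-40*-16 - -32*20)=1280; twice the area = |1099| = 1099; area = 1099/2; answer 1099/2
Part II: A1 = 1099/2; threaded value p + q = 1101; d = -19; f(3) = 2*(-20) + 3*(-44) + 2*(-19) = -210; iterating: f(3)=-210, f(4)=-568, f(5)=-1806, f(6)=-5736, f(7)=-18026, f(8)=-56872, f(9)=-179294, f(10)=-565256, f(11)=-1782138, f(12)=-5618632, f(13)=-17714190, f(14)=-55848552, f(15)=-176076938, f(16)=-555127912, f(17)=-1750183742, f(18)=-5517905096; answer -5517905096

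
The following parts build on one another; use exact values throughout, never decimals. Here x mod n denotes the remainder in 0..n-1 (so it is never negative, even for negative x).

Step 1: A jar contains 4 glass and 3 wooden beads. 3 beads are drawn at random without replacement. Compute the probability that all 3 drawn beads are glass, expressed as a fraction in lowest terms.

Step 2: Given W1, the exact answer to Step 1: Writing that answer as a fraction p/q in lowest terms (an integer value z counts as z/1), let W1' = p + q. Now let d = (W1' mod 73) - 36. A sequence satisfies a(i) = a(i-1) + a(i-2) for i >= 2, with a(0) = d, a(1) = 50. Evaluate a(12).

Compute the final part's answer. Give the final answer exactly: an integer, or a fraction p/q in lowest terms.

Step 1: total draws C(7,3) = 35; favorable C(4,3) = 4; P = 4/35; answer 4/35
Step 2: W1 = 4/35; threaded value p + q = 39; d = 3; a(2) = 1*(50) + 1*(3) = 53; iterating: a(2)=53, a(3)=103, a(4)=156, a(5)=259, a(6)=415, a(7)=674, a(8)=1089, a(9)=1763, a(10)=2852, a(11)=4615, a(12)=7467; answer 7467

7467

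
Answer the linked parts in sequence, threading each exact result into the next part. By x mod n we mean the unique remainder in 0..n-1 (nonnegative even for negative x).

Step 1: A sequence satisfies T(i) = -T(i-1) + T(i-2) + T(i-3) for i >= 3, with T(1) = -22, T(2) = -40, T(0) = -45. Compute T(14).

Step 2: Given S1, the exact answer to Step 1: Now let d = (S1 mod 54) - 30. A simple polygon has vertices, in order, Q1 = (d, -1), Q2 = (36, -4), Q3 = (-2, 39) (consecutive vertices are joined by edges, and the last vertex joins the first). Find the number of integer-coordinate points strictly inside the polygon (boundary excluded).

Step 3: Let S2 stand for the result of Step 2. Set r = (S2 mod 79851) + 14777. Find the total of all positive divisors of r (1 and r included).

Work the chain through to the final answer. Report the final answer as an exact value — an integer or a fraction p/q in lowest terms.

20832

Step 1: T(3) = -1*(-40) + 1*(-22) + 1*(-45) = -27; iterating: T(3)=-27, T(4)=-35, T(5)=-32, T(6)=-30, T(7)=-37, T(8)=-25, T(9)=-42, T(10)=-20, T(11)=-47, T(12)=-15, T(13)=-52, T(14)=-10; answer -10
Step 2: S1 = -10; d = 14; cross terms: (14*-4 - 36*-1)=-20, (36*39 - -2*-4)=1396, (-2*-1 - 14*39)=-544; twice the area = |832| = 832; area = 416; boundary points = 1 + 1 + 8 = 10; strictly interior points = area - boundary/2 + 1 = 412; answer 412
Step 3: S2 = 412; r = 15189; 15189 = 3 * 61 * 83; sigma = (1 + 3) * (1 + 61) * (1 + 83) = 4 * 62 * 84 = 20832; answer 20832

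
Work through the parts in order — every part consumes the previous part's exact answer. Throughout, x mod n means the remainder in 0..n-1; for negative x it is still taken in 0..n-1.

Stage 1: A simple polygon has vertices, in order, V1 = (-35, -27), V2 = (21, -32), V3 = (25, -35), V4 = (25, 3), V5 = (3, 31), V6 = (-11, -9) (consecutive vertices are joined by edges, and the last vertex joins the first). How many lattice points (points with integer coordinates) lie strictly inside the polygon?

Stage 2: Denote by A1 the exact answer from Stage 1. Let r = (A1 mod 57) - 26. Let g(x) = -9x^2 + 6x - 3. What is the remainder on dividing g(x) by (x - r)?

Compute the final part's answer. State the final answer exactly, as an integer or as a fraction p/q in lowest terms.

-531

Stage 1: cross terms: (-35*-32 - 21*-27)=1687, (21*-35 - 25*-32)=65, (25*3 - 25*-35)=950, (25*31 - 3*3)=766, (3*-9 - -11*31)=314, (-11*-27 - -35*-9)=-18; twice the area = |3764| = 3764; area = 1882; boundary points = 1 + 1 + 38 + 2 + 2 + 6 = 50; strictly interior points = area - boundary/2 + 1 = 1858; answer 1858
Stage 2: A1 = 1858; r = 8; remainder = value at the root: -9*(8)^2 + 6*(8)^1 - 3 = (-576) + (48) + (-3) = -531; answer -531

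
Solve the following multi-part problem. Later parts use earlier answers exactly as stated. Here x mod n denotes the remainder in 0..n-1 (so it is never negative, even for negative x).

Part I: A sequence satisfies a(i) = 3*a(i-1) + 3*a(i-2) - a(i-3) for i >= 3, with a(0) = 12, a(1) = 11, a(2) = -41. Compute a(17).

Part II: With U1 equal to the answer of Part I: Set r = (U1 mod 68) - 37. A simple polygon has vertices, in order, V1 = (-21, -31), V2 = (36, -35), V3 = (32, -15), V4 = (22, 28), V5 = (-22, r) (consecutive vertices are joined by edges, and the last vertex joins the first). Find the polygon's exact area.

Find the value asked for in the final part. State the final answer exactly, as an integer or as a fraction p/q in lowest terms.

5901/2

Part I: a(3) = 3*(-41) + 3*(11) - 1*(12) = -102; iterating: a(3)=-102, a(4)=-440, a(5)=-1585, a(6)=-5973, a(7)=-22234, a(8)=-83036, a(9)=-309837, a(10)=-1156385, a(11)=-4315630, a(12)=-16106208, a(13)=-60109129, a(14)=-224330381, a(15)=-837212322, a(16)=-3124518980, a(17)=-11660863525; answer -11660863525
Part II: U1 = -11660863525; r = 22; cross terms: (-21*-35 - 36*-31)=1851, (36*-15 - 32*-35)=580, (32*28 - 22*-15)=1226, (22*22 - -22*28)=1100, (-22*-31 - -21*22)=1144; twice the area = |5901| = 5901; area = 5901/2; answer 5901/2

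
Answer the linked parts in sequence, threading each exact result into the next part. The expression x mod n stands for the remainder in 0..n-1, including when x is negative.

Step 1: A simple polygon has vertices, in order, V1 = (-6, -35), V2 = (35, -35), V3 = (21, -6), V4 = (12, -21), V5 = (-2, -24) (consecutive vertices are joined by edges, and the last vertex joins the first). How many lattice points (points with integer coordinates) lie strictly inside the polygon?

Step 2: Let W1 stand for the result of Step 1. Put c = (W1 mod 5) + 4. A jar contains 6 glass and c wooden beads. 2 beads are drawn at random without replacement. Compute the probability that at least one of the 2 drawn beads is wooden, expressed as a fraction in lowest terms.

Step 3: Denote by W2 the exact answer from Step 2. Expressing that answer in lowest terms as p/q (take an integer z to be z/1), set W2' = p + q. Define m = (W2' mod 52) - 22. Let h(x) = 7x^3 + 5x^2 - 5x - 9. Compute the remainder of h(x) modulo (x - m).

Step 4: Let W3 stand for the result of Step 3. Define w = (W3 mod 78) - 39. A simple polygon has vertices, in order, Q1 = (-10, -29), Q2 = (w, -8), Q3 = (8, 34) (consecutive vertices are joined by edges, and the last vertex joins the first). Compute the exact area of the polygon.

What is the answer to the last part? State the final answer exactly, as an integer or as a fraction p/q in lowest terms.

1071/2

Step 1: cross terms: (-6*-35 - 35*-35)=1435, (35*-6 - 21*-35)=525, (21*-21 - 12*-6)=-369, (12*-24 - -2*-21)=-330, (-2*-35 - -6*-24)=-74; twice the area = |1187| = 1187; area = 1187/2; boundary points = 41 + 1 + 3 + 1 + 1 = 47; strictly interior points = area - boundary/2 + 1 = 571; answer 571
Step 2: W1 = 571; c = 5; total draws C(11,2) = 55; complement C(6,2) = 15; favorable 55 - 15 = 40; P = 8/11; answer 8/11
Step 3: W2 = 8/11; threaded value p + q = 19; m = -3; remainder = value at the root: 7*(-3)^3 + 5*(-3)^2 - 5*(-3)^1 - 9 = (-189) + (45) + (15) + (-9) = -138; answer -138
Step 4: W3 = -138; w = -21; cross terms: (-10*-8 - -21*-29)=-529, (-21*34 - 8*-8)=-650, (8*-29 - -10*34)=108; twice the area = |-1071| = 1071; area = 1071/2; answer 1071/2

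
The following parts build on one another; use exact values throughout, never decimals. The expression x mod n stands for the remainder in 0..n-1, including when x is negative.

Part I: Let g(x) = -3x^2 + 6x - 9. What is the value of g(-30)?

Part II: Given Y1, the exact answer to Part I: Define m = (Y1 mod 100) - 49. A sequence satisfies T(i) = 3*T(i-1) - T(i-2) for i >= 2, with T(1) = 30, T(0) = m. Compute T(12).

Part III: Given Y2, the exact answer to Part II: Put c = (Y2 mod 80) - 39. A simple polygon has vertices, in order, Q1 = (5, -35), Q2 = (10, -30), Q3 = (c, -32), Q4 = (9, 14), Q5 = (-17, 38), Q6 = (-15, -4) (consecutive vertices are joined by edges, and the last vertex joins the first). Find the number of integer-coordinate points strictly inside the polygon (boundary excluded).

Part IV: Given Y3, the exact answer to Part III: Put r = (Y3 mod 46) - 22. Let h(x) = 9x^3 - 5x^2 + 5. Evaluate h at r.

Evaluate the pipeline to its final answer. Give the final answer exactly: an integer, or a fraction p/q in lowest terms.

93417

Part I: -3*(-30)^2 + 6*(-30)^1 - 9 = (-2700) + (-180) + (-9) = -2889; answer -2889
Part II: Y1 = -2889; m = -38; T(2) = 3*(30) - 1*(-38) = 128; iterating: T(2)=128, T(3)=354, T(4)=934, T(5)=2448, T(6)=6410, T(7)=16782, T(8)=43936, T(9)=115026, T(10)=301142, T(11)=788400, T(12)=2064058; answer 2064058
Part III: Y2 = 2064058; c = 19; cross terms: (5*-30 - 10*-35)=200, (10*-32 - 19*-30)=250, (19*14 - 9*-32)=554, (9*38 - -17*14)=580, (-17*-4 - -15*38)=638, (-15*-35 - 5*-4)=545; twice the area = |2767| = 2767; area = 2767/2; boundary points = 5 + 1 + 2 + 2 + 2 + 1 = 13; strictly interior points = area - boundary/2 + 1 = 1378; answer 1378
Part IV: Y3 = 1378; r = 22; 9*(22)^3 - 5*(22)^2 + 5 = (95832) + (-2420) + (5) = 93417; answer 93417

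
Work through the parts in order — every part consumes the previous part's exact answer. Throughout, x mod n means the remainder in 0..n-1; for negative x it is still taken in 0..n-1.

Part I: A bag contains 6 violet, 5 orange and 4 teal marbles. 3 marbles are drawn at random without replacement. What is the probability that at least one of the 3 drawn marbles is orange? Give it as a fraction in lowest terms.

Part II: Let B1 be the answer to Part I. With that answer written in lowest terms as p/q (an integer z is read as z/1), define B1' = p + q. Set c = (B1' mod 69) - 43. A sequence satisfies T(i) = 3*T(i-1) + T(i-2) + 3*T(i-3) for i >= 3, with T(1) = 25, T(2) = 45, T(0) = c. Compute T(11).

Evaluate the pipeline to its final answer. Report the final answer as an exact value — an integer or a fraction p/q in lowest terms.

Part I: total draws C(15,3) = 455; complement C(10,3) = 120; favorable 455 - 120 = 335; P = 67/91; answer 67/91
Part II: B1 = 67/91; threaded value p + q = 158; c = -23; T(3) = 3*(45) + 1*(25) + 3*(-23) = 91; iterating: T(3)=91, T(4)=393, T(5)=1405, T(6)=4881, T(7)=17227, T(8)=60777, T(9)=214201, T(10)=755061, T(11)=2661715; answer 2661715

2661715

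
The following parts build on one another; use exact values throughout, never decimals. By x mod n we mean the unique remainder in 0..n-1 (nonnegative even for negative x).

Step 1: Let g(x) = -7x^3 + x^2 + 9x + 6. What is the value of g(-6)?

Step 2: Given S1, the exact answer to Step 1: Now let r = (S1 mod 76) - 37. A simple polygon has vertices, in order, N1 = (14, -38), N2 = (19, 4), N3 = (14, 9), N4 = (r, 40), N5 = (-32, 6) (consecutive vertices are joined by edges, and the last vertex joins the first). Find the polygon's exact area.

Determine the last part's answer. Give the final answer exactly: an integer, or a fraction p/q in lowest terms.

Step 1: -7*(-6)^3 + 1*(-6)^2 + 9*(-6)^1 + 6 = (1512) + (36) + (-54) + (6) = 1500; answer 1500
Step 2: S1 = 1500; r = 19; cross terms: (14*4 - 19*-38)=778, (19*9 - 14*4)=115, (14*40 - 19*9)=389, (19*6 - -32*40)=1394, (-32*-38 - 14*6)=1132; twice the area = |3808| = 3808; area = 1904; answer 1904

1904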